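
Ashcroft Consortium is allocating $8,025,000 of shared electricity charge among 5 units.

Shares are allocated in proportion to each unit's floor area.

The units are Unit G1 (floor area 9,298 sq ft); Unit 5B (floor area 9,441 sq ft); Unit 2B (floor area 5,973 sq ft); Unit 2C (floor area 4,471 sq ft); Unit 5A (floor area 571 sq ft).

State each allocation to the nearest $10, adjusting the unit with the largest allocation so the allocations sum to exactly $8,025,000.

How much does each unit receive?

Unit G1: $2,507,780 · Unit 5B: $2,546,340 · Unit 2B: $1,610,990 · Unit 2C: $1,205,880 · Unit 5A: $154,010

Sum of floor area: 29,754.
Pro-rata amounts: Unit G1 9,298/29,754 × $8,025,000 = 2,507,778.79; Unit 5B 9,441/29,754 × $8,025,000 = 2,546,347.55; Unit 2B 5,973/29,754 × $8,025,000 = 1,610,987.60; Unit 2C 4,471/29,754 × $8,025,000 = 1,205,880.72; Unit 5A 571/29,754 × $8,025,000 = 154,005.34.
At nearest $10: Unit G1 $2,507,780; Unit 5B $2,546,350; Unit 2B $1,610,990; Unit 2C $1,205,880; Unit 5A $154,010. Sum = $8,025,010.
Difference $8,025,000 − $8,025,010 = −$10 applied to largest allocation (Unit 5B): Unit 5B becomes $2,546,340.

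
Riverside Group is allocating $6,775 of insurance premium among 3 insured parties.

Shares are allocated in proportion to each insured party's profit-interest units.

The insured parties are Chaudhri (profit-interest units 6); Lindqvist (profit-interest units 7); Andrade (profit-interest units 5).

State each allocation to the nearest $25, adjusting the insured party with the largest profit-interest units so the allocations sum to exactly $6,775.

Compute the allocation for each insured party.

Chaudhri: $2,250; Lindqvist: $2,650; Andrade: $1,875

Sum of profit-interest units: 18.
Proportional shares: Chaudhri 6/18 × $6,775 = 2,258.33; Lindqvist 7/18 × $6,775 = 2,634.72; Andrade 5/18 × $6,775 = 1,881.94.
Rounded to nearest $25: Chaudhri $2,250; Lindqvist $2,625; Andrade $1,875. Sum = $6,750.
Difference $6,775 − $6,750 = +$25 applied to largest profit-interest units (Lindqvist): Lindqvist becomes $2,650.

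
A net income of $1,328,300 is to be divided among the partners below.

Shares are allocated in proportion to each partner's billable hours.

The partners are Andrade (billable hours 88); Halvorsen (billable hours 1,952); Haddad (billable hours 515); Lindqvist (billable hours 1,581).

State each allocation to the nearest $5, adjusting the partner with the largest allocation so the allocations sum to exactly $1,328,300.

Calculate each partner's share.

Sum of billable hours: 4,136.
Unrounded shares: Andrade 88/4,136 × $1,328,300 = 28,261.70; Halvorsen 1,952/4,136 × $1,328,300 = 626,895.94; Haddad 515/4,136 × $1,328,300 = 165,395.19; Lindqvist 1,581/4,136 × $1,328,300 = 507,747.17.
At nearest $5: Andrade $28,260; Halvorsen $626,895; Haddad $165,395; Lindqvist $507,745. Sum = $1,328,295.
Difference $1,328,300 − $1,328,295 = +$5 applied to largest allocation (Halvorsen): Halvorsen becomes $626,900.

Andrade: $28,260 · Halvorsen: $626,900 · Haddad: $165,395 · Lindqvist: $507,745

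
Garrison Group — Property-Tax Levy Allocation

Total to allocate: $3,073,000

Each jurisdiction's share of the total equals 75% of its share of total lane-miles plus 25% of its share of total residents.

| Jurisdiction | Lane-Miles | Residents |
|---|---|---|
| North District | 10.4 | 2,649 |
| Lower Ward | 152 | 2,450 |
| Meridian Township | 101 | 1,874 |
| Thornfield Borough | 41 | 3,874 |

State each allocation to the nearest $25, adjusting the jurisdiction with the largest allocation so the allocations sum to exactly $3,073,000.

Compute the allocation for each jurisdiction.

North District: $266,350 · Lower Ward: $1,324,400 · Meridian Township: $897,450 · Thornfield Borough: $584,800

Lane-miles total 304.4; residents total 10,847.
Blended shares (75% lane-miles + 25% residents): North District 0.0867; Lower Ward 0.4310; Meridian Township 0.2920; Thornfield Borough 0.1903.
Raw shares: North District 266,361.27; Lower Ward 1,324,384.49; Meridian Township 897,444.65; Thornfield Borough 584,809.59.
Rounded to nearest $25: North District $266,350; Lower Ward $1,324,375; Meridian Township $897,450; Thornfield Borough $584,800. Sum = $3,072,975.
Difference $3,073,000 − $3,072,975 = +$25 applied to largest allocation (Lower Ward): Lower Ward becomes $1,324,400.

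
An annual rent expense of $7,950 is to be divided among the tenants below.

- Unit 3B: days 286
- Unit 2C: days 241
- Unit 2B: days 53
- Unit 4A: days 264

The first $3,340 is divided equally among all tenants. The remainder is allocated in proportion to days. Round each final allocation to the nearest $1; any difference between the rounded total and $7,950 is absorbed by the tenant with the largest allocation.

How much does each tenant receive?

Unit 3B: $2,398 · Unit 2C: $2,151 · Unit 2B: $1,124 · Unit 4A: $2,277

$3,340 shared equally gives $835 per tenant.
Remainder $4,610 by days (total 844): Unit 3B 1,562.16 → $1,562; Unit 2C 1,316.36 → $1,316; Unit 2B 289.49 → $289; Unit 4A 1,441.99 → $1,442.
Rounding difference +$1 on remainder applied to Unit 3B.
Totals: Unit 3B $835 + $1,563 = $2,398; Unit 2C $835 + $1,316 = $2,151; Unit 2B $835 + $289 = $1,124; Unit 4A $835 + $1,442 = $2,277.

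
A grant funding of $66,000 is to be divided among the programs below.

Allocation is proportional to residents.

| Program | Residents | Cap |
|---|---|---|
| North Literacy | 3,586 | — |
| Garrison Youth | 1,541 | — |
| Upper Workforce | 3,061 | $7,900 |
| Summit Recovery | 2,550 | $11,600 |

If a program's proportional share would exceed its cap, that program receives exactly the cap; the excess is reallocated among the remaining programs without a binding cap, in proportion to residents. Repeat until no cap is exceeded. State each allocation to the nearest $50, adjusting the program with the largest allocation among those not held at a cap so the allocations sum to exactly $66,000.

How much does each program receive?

North Literacy: $32,500 | Garrison Youth: $14,000 | Upper Workforce: $7,900 | Summit Recovery: $11,600

Residents total: 10,738.
Pro-rata shares before constraints: North Literacy 22,040.98; Garrison Youth 9,471.60; Upper Workforce 18,814.12; Summit Recovery 15,673.31.
Held at cap: Upper Workforce ($7,900), Summit Recovery ($11,600); remaining pool $46,500 reallocated over remaining residents 5,127.
Shares after redistribution: North Literacy 32,523.70 → $32,500; Garrison Youth 13,976.30 → $14,000.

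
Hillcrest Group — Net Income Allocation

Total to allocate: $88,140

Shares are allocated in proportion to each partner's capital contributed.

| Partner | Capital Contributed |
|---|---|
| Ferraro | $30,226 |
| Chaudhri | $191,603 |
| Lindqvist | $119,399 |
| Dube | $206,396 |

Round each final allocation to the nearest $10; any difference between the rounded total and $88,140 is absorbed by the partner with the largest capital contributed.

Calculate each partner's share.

Capital contributed total: 30,226 + 191,603 + 119,399 + 206,396 = 547,624.
Raw shares: Ferraro 4,864.87; Chaudhri 30,838.47; Lindqvist 19,217.25; Dube 33,219.40.
Rounded to nearest $10: Ferraro $4,860; Chaudhri $30,840; Lindqvist $19,220; Dube $33,220. Sum = $88,140.
Rounded total matches; no reconciliation needed.

Ferraro: $4,860; Chaudhri: $30,840; Lindqvist: $19,220; Dube: $33,220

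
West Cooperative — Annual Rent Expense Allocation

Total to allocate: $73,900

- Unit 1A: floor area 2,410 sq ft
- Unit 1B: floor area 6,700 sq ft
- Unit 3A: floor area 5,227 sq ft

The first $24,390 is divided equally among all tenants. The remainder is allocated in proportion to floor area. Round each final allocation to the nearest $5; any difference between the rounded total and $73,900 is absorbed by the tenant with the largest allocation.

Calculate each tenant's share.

Equal tier: $24,390 ÷ 3 = $8,130 apiece.
Remainder $49,510 by floor area (total 14,337): Unit 1A 8,322.46 → $8,320; Unit 1B 23,137.13 → $23,135; Unit 3A 18,050.41 → $18,050.
Rounding difference +$5 on remainder applied to Unit 1B.
Totals: Unit 1A $8,130 + $8,320 = $16,450; Unit 1B $8,130 + $23,140 = $31,270; Unit 3A $8,130 + $18,050 = $26,180.

Unit 1A: $16,450; Unit 1B: $31,270; Unit 3A: $26,180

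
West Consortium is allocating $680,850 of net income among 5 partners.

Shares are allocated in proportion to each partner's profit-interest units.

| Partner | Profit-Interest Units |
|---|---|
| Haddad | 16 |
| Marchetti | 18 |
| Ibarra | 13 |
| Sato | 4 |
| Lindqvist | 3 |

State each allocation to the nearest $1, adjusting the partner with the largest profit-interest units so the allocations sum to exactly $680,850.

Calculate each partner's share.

Sum of profit-interest units: 16 + 18 + 13 + 4 + 3 = 54.
Pro-rata amounts: Haddad 201,733.33; Marchetti 226,950.00; Ibarra 163,908.33; Sato 50,433.33; Lindqvist 37,825.00.
Rounded to nearest $1: Haddad $201,733; Marchetti $226,950; Ibarra $163,908; Sato $50,433; Lindqvist $37,825. Sum = $680,849.
Difference $680,850 − $680,849 = +$1 applied to largest profit-interest units (Marchetti): Marchetti becomes $226,951.

Haddad: $201,733; Marchetti: $226,951; Ibarra: $163,908; Sato: $50,433; Lindqvist: $37,825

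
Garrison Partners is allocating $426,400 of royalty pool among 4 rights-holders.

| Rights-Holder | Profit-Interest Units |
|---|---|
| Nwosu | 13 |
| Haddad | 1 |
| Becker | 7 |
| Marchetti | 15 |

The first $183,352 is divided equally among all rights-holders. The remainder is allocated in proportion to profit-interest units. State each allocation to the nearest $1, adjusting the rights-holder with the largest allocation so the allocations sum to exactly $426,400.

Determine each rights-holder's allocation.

Nwosu: $133,605 | Haddad: $52,589 | Becker: $93,097 | Marchetti: $147,109

First tranche $183,352 split equally: $45,838 each.
Remainder $243,048 by profit-interest units (total 36): Nwosu 87,767.33 → $87,767; Haddad 6,751.33 → $6,751; Becker 47,259.33 → $47,259; Marchetti 101,270.00 → $101,270.
Rounding difference +$1 on remainder applied to Marchetti.
Totals: Nwosu $45,838 + $87,767 = $133,605; Haddad $45,838 + $6,751 = $52,589; Becker $45,838 + $47,259 = $93,097; Marchetti $45,838 + $101,271 = $147,109.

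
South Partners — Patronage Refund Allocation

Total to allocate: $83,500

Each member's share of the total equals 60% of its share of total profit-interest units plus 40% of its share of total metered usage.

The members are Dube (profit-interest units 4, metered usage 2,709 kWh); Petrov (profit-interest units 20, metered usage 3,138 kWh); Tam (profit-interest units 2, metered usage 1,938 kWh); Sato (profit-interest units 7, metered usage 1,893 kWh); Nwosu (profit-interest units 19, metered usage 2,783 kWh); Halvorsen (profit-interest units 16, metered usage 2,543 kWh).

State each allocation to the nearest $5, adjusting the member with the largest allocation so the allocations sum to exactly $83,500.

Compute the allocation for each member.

Totals — profit-interest units 68, metered usage 15,004.
Blended shares (60% profit-interest units + 40% metered usage): Dube 0.1075; Petrov 0.2601; Tam 0.0693; Sato 0.1122; Nwosu 0.2418; Halvorsen 0.2090.
Pro-rata amounts: Dube 8,977.49; Petrov 21,720.71; Tam 5,787.66; Sato 9,371.31; Nwosu 20,193.69; Halvorsen 17,449.14.
After rounding ($5): Dube $8,975; Petrov $21,720; Tam $5,790; Sato $9,370; Nwosu $20,195; Halvorsen $17,450. Sum = $83,500.
No rounding difference to absorb.

Dube: $8,975 | Petrov: $21,720 | Tam: $5,790 | Sato: $9,370 | Nwosu: $20,195 | Halvorsen: $17,450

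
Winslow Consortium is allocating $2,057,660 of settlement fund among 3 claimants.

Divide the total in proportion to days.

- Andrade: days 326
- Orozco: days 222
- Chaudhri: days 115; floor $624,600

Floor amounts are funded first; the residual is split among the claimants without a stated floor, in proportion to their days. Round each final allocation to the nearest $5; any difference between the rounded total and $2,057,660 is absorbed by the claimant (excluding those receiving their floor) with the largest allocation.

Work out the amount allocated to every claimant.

Fund the minimums — Chaudhri $624,600. Residual $1,433,060.
Residual split over remaining days 548: Andrade 852,513.80 → $852,515; Orozco 580,546.20 → $580,545.

Andrade: $852,515 | Orozco: $580,545 | Chaudhri: $624,600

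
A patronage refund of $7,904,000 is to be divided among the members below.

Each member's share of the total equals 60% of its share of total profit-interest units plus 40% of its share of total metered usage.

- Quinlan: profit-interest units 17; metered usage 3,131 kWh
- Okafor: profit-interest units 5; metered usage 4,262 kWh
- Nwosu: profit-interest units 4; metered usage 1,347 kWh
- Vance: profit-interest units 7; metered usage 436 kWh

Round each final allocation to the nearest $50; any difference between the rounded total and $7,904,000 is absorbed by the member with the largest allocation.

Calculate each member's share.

Profit-interest units total 33; metered usage total 9,176.
Combined weights (60% profit-interest units + 40% metered usage): Quinlan 0.4456; Okafor 0.2767; Nwosu 0.1314; Vance 0.1463.
Unrounded shares: Quinlan 3,521,843.73; Okafor 2,187,021.83; Nwosu 1,038,946.56; Vance 1,156,187.87.
After rounding ($50): Quinlan $3,521,850; Okafor $2,187,000; Nwosu $1,038,950; Vance $1,156,200. Sum = $7,904,000.
No rounding difference to absorb.

Quinlan: $3,521,850 · Okafor: $2,187,000 · Nwosu: $1,038,950 · Vance: $1,156,200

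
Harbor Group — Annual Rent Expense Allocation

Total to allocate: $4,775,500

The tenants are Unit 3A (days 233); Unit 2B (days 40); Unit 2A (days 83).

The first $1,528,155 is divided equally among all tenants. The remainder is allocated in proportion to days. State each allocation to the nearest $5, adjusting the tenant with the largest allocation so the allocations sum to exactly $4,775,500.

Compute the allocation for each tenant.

Unit 3A: $2,634,755; Unit 2B: $874,255; Unit 2A: $1,266,490

Equal tier: $1,528,155 ÷ 3 = $509,385 apiece.
Remainder $3,247,345 by days (total 356): Unit 3A 2,125,369.06 → $2,125,370; Unit 2B 364,870.22 → $364,870; Unit 2A 757,105.72 → $757,105.
Totals: Unit 3A $509,385 + $2,125,370 = $2,634,755; Unit 2B $509,385 + $364,870 = $874,255; Unit 2A $509,385 + $757,105 = $1,266,490.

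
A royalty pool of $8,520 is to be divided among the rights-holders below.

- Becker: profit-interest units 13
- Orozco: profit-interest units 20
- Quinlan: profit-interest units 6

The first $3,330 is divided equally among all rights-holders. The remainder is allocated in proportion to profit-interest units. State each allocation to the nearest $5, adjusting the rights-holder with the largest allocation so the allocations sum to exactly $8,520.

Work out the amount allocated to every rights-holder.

$3,330 shared equally gives $1,110 per rights-holder.
Remainder $5,190 by profit-interest units (total 39): Becker 1,730.00 → $1,730; Orozco 2,661.54 → $2,660; Quinlan 798.46 → $800.
Totals: Becker $1,110 + $1,730 = $2,840; Orozco $1,110 + $2,660 = $3,770; Quinlan $1,110 + $800 = $1,910.

Becker: $2,840 | Orozco: $3,770 | Quinlan: $1,910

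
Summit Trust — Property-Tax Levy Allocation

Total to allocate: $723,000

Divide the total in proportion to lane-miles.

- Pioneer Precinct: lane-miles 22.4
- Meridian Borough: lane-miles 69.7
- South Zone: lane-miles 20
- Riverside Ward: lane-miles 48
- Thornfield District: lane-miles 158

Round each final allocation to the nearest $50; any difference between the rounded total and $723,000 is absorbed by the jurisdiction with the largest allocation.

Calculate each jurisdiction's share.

Pioneer Precinct: $50,900 · Meridian Borough: $158,400 · South Zone: $45,450 · Riverside Ward: $109,100 · Thornfield District: $359,150

Sum of lane-miles: 318.1.
Raw shares: Pioneer Precinct 22.4/318.1 × $723,000 = 50,912.29; Meridian Borough 69.7/318.1 × $723,000 = 158,419.05; South Zone 20/318.1 × $723,000 = 45,457.40; Riverside Ward 48/318.1 × $723,000 = 109,097.77; Thornfield District 158/318.1 × $723,000 = 359,113.49.
Rounded to nearest $50: Pioneer Precinct $50,900; Meridian Borough $158,400; South Zone $45,450; Riverside Ward $109,100; Thornfield District $359,100. Sum = $722,950.
Difference $723,000 − $722,950 = +$50 applied to largest allocation (Thornfield District): Thornfield District becomes $359,150.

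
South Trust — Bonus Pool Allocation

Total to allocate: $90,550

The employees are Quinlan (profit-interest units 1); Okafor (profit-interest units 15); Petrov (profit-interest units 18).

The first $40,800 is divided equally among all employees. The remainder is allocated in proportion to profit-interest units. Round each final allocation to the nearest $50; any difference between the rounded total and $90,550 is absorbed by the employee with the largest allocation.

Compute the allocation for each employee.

Quinlan: $15,050 | Okafor: $35,550 | Petrov: $39,950

First tranche $40,800 split equally: $13,600 each.
Remainder $49,750 by profit-interest units (total 34): Quinlan 1,463.24 → $1,450; Okafor 21,948.53 → $21,950; Petrov 26,338.24 → $26,350.
Totals: Quinlan $13,600 + $1,450 = $15,050; Okafor $13,600 + $21,950 = $35,550; Petrov $13,600 + $26,350 = $39,950.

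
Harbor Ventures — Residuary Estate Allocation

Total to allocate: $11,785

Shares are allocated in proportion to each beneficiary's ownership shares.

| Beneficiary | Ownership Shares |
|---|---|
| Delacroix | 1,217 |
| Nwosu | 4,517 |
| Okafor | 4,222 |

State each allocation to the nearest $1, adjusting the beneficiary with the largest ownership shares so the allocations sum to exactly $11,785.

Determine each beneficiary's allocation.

Total ownership shares = 9,956.
Raw shares: Delacroix 1,217/9,956 × $11,785 = 1,440.57; Nwosu 4,517/9,956 × $11,785 = 5,346.81; Okafor 4,222/9,956 × $11,785 = 4,997.62.
Rounded to nearest $1: Delacroix $1,441; Nwosu $5,347; Okafor $4,998. Sum = $11,786.
Difference $11,785 − $11,786 = −$1 applied to largest ownership shares (Nwosu): Nwosu becomes $5,346.

Delacroix: $1,441; Nwosu: $5,346; Okafor: $4,998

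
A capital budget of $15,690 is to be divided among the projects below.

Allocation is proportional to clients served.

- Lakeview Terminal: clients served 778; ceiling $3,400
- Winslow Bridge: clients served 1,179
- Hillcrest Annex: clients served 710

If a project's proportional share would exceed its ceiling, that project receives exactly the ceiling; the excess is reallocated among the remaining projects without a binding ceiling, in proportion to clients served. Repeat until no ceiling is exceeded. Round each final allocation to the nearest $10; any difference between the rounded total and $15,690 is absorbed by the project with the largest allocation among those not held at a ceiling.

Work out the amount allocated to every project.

Lakeview Terminal: $3,400 · Winslow Bridge: $7,670 · Hillcrest Annex: $4,620

Clients served total: 2,667.
Proportional shares (ignoring caps): Lakeview Terminal 4,576.99; Winslow Bridge 6,936.07; Hillcrest Annex 4,176.94.
Held at cap: Lakeview Terminal ($3,400); balance $12,290 reallocated over remaining clients served 1,889.
Remaining shares: Winslow Bridge 7,670.68 → $7,670; Hillcrest Annex 4,619.32 → $4,620.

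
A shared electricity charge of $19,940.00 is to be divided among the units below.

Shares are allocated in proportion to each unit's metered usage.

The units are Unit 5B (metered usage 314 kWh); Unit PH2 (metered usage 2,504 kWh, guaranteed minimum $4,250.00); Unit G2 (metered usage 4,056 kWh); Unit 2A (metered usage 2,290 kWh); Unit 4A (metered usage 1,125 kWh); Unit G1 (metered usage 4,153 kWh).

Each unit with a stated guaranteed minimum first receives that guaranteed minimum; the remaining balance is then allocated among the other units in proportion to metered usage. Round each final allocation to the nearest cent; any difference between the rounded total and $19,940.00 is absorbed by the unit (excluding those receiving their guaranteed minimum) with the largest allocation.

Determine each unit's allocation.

Unit 5B: $412.69 · Unit PH2: $4,250.00 · Unit G2: $5,330.76 · Unit 2A: $3,009.73 · Unit 4A: $1,478.58 · Unit G1: $5,458.24

Fund the minimums — Unit PH2 $4,250.00. Remaining pool $15,690.00.
Remaining pool split over remaining metered usage 11,938: Unit 5B 412.6872 → $412.69; Unit G2 5,330.7623 → $5,330.76; Unit 2A 3,009.7252 → $3,009.73; Unit 4A 1,478.5768 → $1,478.58; Unit G1 5,458.2485 → $5,458.25.
Rounding difference −$0.01 applied to Unit G1 → $5,458.24.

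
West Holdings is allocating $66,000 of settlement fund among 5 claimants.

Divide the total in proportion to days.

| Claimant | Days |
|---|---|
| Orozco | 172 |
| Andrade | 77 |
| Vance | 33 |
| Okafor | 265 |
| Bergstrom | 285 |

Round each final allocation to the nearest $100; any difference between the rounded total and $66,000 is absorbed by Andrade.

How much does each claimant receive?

Orozco: $13,600; Andrade: $6,200; Vance: $2,600; Okafor: $21,000; Bergstrom: $22,600

Total days = 832.
Raw shares: Orozco 172/832 × $66,000 = 13,644.23; Andrade 77/832 × $66,000 = 6,108.17; Vance 33/832 × $66,000 = 2,617.79; Okafor 265/832 × $66,000 = 21,021.63; Bergstrom 285/832 × $66,000 = 22,608.17.
After rounding ($100): Orozco $13,600; Andrade $6,100; Vance $2,600; Okafor $21,000; Bergstrom $22,600. Sum = $65,900.
Difference $66,000 − $65,900 = +$100 applied to Andrade: Andrade becomes $6,200.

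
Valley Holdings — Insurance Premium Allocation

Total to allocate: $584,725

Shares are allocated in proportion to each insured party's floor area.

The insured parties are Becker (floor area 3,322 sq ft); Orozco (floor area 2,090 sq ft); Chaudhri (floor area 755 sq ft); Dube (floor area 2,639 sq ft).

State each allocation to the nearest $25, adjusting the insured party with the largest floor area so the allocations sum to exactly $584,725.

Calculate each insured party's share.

Becker: $220,600 · Orozco: $138,775 · Chaudhri: $50,125 · Dube: $175,225

Combined floor area = 3,322 + 2,090 + 755 + 2,639 = 8,806.
Raw shares: Becker 220,583.29; Orozco 138,777.57; Chaudhri 50,132.57; Dube 175,231.58.
After rounding ($25): Becker $220,575; Orozco $138,775; Chaudhri $50,125; Dube $175,225. Sum = $584,700.
Difference $584,725 − $584,700 = +$25 applied to largest floor area (Becker): Becker becomes $220,600.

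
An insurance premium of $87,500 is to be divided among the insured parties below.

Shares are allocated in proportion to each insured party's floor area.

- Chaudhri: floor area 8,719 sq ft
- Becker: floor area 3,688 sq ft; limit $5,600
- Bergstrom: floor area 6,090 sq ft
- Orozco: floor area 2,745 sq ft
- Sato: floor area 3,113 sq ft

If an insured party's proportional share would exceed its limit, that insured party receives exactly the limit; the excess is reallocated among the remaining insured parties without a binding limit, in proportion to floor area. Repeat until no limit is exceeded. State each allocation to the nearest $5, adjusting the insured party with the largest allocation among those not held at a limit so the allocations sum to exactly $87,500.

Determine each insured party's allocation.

Floor area total: 24,355.
Unconstrained shares: Chaudhri 31,324.68; Becker 13,249.85; Bergstrom 21,879.49; Orozco 9,861.94; Sato 11,184.05.
Held at cap: Becker ($5,600); balance $81,900 reallocated over remaining floor area 20,667.
Shares after redistribution: Chaudhri 34,552.00 → $34,550; Bergstrom 24,133.69 → $24,135; Orozco 10,877.99 → $10,880; Sato 12,336.32 → $12,335.

Chaudhri: $34,550 | Becker: $5,600 | Bergstrom: $24,135 | Orozco: $10,880 | Sato: $12,335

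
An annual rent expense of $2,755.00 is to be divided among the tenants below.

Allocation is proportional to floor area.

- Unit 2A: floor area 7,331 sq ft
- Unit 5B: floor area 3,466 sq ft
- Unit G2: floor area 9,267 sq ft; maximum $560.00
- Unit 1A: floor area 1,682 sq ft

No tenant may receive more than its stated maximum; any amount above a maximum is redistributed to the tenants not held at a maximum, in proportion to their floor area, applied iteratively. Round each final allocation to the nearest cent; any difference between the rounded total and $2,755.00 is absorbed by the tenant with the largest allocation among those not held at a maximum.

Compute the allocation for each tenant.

Floor area total: 21,746.
Pro-rata shares before constraints: Unit 2A 928.7641; Unit 5B 439.1074; Unit G2 1,174.0359; Unit 1A 213.0925.
Held at cap: Unit G2 ($560.00); residual $2,195.00 reallocated over remaining floor area 12,479.
Remaining shares: Unit 2A 1,289.4899 → $1,289.49; Unit 5B 609.6538 → $609.65; Unit 1A 295.8562 → $295.86.

Unit 2A: $1,289.49 | Unit 5B: $609.65 | Unit G2: $560.00 | Unit 1A: $295.86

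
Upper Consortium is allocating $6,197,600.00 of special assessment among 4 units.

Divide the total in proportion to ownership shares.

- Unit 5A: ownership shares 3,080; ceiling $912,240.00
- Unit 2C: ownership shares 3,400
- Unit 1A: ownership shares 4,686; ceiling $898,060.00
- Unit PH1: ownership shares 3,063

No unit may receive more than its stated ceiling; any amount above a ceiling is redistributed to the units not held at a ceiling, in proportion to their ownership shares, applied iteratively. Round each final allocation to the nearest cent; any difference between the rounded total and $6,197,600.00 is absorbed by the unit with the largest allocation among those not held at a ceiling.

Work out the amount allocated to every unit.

Ownership shares total: 14,229.
Proportional shares (ignoring caps): Unit 5A 1,341,528.4279; Unit 2C 1,480,908.0048; Unit 1A 2,041,039.6795; Unit PH1 1,334,123.8878.
Cap binds for Unit 5A ($912,240.00), Unit 1A ($898,060.00); residual $4,387,300.00 reallocated over remaining ownership shares 6,463.
Shares after redistribution: Unit 2C 2,308,033.4210 → $2,308,033.42; Unit PH1 2,079,266.5790 → $2,079,266.58.

Unit 5A: $912,240.00 · Unit 2C: $2,308,033.42 · Unit 1A: $898,060.00 · Unit PH1: $2,079,266.58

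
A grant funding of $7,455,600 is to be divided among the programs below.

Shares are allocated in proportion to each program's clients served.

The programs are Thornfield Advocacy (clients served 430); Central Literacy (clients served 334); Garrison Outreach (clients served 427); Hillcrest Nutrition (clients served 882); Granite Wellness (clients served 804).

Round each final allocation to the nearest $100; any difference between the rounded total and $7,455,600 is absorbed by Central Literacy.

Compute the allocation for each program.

Thornfield Advocacy: $1,114,300 · Central Literacy: $865,600 · Garrison Outreach: $1,106,500 · Hillcrest Nutrition: $2,285,700 · Granite Wellness: $2,083,500

Total clients served = 2,877.
Unrounded shares: Thornfield Advocacy 430/2,877 × $7,455,600 = 1,114,323.25; Central Literacy 334/2,877 × $7,455,600 = 865,544.11; Garrison Outreach 427/2,877 × $7,455,600 = 1,106,548.91; Hillcrest Nutrition 882/2,877 × $7,455,600 = 2,285,658.39; Granite Wellness 804/2,877 × $7,455,600 = 2,083,525.34.
After rounding ($100): Thornfield Advocacy $1,114,300; Central Literacy $865,500; Garrison Outreach $1,106,500; Hillcrest Nutrition $2,285,700; Granite Wellness $2,083,500. Sum = $7,455,500.
Difference $7,455,600 − $7,455,500 = +$100 applied to Central Literacy: Central Literacy becomes $865,600.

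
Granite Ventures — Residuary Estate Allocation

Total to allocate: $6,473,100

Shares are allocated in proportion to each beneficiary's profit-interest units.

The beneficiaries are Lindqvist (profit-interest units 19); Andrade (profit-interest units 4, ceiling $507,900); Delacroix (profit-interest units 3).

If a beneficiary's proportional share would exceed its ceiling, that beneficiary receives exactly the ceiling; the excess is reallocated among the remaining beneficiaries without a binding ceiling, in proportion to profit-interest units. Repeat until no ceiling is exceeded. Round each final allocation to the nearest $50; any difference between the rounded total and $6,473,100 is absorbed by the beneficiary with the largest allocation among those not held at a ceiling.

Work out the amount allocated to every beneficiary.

Lindqvist: $5,151,750 | Andrade: $507,900 | Delacroix: $813,450

Sum of profit-interest units: 26.
Unconstrained shares: Lindqvist 4,730,342.31; Andrade 995,861.54; Delacroix 746,896.15.
Capped: Andrade ($507,900); residual $5,965,200 reallocated over remaining profit-interest units 22.
Redistributed shares: Lindqvist 5,151,763.64 → $5,151,750; Delacroix 813,436.36 → $813,450.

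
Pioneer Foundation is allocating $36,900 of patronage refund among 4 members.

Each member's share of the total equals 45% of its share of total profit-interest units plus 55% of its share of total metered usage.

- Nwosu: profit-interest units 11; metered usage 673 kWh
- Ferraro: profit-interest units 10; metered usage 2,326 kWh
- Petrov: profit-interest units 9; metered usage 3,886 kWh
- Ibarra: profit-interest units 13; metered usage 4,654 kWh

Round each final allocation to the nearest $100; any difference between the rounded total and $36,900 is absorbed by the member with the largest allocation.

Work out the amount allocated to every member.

Nwosu: $5,400; Ferraro: $8,000; Petrov: $10,300; Ibarra: $13,200

Profit-interest units total 43; metered usage total 11,539.
Combined weights (45% profit-interest units + 55% metered usage): Nwosu 0.1472; Ferraro 0.2155; Petrov 0.2794; Ibarra 0.3579.
Pro-rata amounts: Nwosu 5,431.48; Ferraro 7,952.64; Petrov 10,310.23; Ibarra 13,205.65.
After rounding ($100): Nwosu $5,400; Ferraro $8,000; Petrov $10,300; Ibarra $13,200. Sum = $36,900.
Sum already equals the total — no adjustment.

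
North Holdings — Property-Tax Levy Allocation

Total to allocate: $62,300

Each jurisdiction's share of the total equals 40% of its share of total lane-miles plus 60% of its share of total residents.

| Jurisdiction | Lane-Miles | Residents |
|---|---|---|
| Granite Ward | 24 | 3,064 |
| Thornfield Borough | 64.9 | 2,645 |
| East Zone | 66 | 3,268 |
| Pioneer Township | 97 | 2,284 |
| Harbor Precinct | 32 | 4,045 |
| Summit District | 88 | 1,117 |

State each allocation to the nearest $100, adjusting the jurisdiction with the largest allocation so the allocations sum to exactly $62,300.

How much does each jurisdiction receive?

Granite Ward: $8,600 · Thornfield Borough: $10,400 · East Zone: $11,800 · Pioneer Township: $11,700 · Harbor Precinct: $11,400 · Summit District: $8,400

Lane-miles total 371.9; residents total 16,423.
Composite weights (40% lane-miles + 60% residents): Granite Ward 0.1378; Thornfield Borough 0.1664; East Zone 0.1904; Pioneer Township 0.1878; Harbor Precinct 0.1822; Summit District 0.1355.
Raw shares: Granite Ward 8,582.07; Thornfield Borough 10,368.99; East Zone 11,860.70; Pioneer Township 11,698.26; Harbor Precinct 11,350.96; Summit District 8,439.02.
Rounded to nearest $100: Granite Ward $8,600; Thornfield Borough $10,400; East Zone $11,900; Pioneer Township $11,700; Harbor Precinct $11,400; Summit District $8,400. Sum = $62,400.
Difference $62,300 − $62,400 = −$100 applied to largest allocation (East Zone): East Zone becomes $11,800.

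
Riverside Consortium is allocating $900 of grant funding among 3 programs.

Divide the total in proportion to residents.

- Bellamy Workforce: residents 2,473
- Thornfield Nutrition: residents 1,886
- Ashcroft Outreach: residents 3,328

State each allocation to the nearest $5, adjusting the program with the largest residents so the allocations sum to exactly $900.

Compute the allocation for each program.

Bellamy Workforce: $290; Thornfield Nutrition: $220; Ashcroft Outreach: $390

Combined residents = 2,473 + 1,886 + 3,328 = 7,687.
Pro-rata amounts: Bellamy Workforce 289.54; Thornfield Nutrition 220.81; Ashcroft Outreach 389.64.
After rounding ($5): Bellamy Workforce $290; Thornfield Nutrition $220; Ashcroft Outreach $390. Sum = $900.
Sum already equals the total — no adjustment.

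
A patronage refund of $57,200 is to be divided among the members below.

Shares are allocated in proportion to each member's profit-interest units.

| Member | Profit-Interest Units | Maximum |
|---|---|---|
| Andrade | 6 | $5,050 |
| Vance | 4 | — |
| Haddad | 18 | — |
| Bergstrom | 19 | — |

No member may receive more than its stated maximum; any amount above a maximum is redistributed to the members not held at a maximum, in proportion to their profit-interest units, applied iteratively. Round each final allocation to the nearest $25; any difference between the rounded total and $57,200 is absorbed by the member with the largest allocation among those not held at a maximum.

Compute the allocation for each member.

Sum of profit-interest units: 47.
Proportional shares (ignoring caps): Andrade 7,302.13; Vance 4,868.09; Haddad 21,906.38; Bergstrom 23,123.40.
Cap binds for Andrade ($5,050); remaining pool $52,150 reallocated over remaining profit-interest units 41.
Shares after redistribution: Vance 5,087.80 → $5,100; Haddad 22,895.12 → $22,900; Bergstrom 24,167.07 → $24,175.
Rounding difference −$25 applied to Bergstrom → $24,150.

Andrade: $5,050 | Vance: $5,100 | Haddad: $22,900 | Bergstrom: $24,150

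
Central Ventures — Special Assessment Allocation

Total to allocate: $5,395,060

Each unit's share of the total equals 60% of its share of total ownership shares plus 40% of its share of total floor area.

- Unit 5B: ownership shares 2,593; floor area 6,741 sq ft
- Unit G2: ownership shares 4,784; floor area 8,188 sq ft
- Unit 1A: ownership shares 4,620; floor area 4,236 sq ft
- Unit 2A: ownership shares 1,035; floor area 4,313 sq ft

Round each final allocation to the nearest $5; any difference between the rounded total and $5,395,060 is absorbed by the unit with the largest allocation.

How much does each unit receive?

Unit 5B: $1,263,690; Unit G2: $1,940,920; Unit 1A: $1,536,930; Unit 2A: $653,520

Ownership shares total 13,032; floor area total 23,478.
Combined weights (60% ownership shares + 40% floor area): Unit 5B 0.2342; Unit G2 0.3598; Unit 1A 0.2849; Unit 2A 0.1211.
Unrounded shares: Unit 5B 1,263,690.30; Unit G2 1,940,919.43; Unit 1A 1,536,927.82; Unit 2A 653,522.45.
Rounded to nearest $5: Unit 5B $1,263,690; Unit G2 $1,940,920; Unit 1A $1,536,930; Unit 2A $653,520. Sum = $5,395,060.
Sum already equals the total — no adjustment.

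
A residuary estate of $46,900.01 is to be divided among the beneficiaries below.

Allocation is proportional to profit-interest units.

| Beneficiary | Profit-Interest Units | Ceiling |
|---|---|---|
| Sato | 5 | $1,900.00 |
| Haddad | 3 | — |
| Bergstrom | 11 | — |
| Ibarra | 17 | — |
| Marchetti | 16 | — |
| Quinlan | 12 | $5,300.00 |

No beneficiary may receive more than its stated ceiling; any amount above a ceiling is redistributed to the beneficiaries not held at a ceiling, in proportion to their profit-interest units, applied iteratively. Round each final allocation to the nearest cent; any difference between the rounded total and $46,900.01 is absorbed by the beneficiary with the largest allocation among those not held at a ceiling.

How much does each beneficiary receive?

Sato: $1,900.00 | Haddad: $2,534.04 | Bergstrom: $9,291.49 | Ibarra: $14,359.58 | Marchetti: $13,514.90 | Quinlan: $5,300.00

Combined profit-interest units = 64.
Pro-rata shares before constraints: Sato 3,664.0633; Haddad 2,198.4380; Bergstrom 8,060.9392; Ibarra 12,457.8152; Marchetti 11,725.0025; Quinlan 8,793.7519.
Held at cap: Sato ($1,900.00), Quinlan ($5,300.00); balance $39,700.01 reallocated over remaining profit-interest units 47.
Remaining shares: Haddad 2,534.0432 → $2,534.04; Bergstrom 9,291.4917 → $9,291.49; Ibarra 14,359.5781 → $14,359.58; Marchetti 13,514.8970 → $13,514.90.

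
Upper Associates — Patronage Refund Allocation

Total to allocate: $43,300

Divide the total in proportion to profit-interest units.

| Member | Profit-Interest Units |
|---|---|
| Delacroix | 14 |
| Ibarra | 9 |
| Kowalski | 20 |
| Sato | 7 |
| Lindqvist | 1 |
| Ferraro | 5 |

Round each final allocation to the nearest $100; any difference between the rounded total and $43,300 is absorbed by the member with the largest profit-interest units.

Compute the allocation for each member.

Delacroix: $10,800 · Ibarra: $7,000 · Kowalski: $15,400 · Sato: $5,400 · Lindqvist: $800 · Ferraro: $3,900

Profit-interest units total: 56.
Proportional shares: Delacroix 14/56 × $43,300 = 10,825.00; Ibarra 9/56 × $43,300 = 6,958.93; Kowalski 20/56 × $43,300 = 15,464.29; Sato 7/56 × $43,300 = 5,412.50; Lindqvist 1/56 × $43,300 = 773.21; Ferraro 5/56 × $43,300 = 3,866.07.
Rounded to nearest $100: Delacroix $10,800; Ibarra $7,000; Kowalski $15,500; Sato $5,400; Lindqvist $800; Ferraro $3,900. Sum = $43,400.
Difference $43,300 − $43,400 = −$100 applied to largest profit-interest units (Kowalski): Kowalski becomes $15,400.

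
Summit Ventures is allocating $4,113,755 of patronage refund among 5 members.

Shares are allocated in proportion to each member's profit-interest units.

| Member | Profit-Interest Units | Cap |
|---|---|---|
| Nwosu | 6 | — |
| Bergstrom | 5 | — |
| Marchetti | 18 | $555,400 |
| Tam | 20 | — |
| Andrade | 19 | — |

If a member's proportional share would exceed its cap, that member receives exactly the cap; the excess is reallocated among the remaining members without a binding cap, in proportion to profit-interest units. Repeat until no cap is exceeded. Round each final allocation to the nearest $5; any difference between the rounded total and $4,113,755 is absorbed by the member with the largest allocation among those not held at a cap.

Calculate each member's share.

Nwosu: $427,005 · Bergstrom: $355,835 · Marchetti: $555,400 · Tam: $1,423,340 · Andrade: $1,352,175

Combined profit-interest units = 68.
Unconstrained shares: Nwosu 362,978.38; Bergstrom 302,481.99; Marchetti 1,088,935.15; Tam 1,209,927.94; Andrade 1,149,431.54.
Capped: Marchetti ($555,400); remaining pool $3,558,355 reallocated over remaining profit-interest units 50.
Shares after redistribution: Nwosu 427,002.60 → $427,005; Bergstrom 355,835.50 → $355,835; Tam 1,423,342.00 → $1,423,340; Andrade 1,352,174.90 → $1,352,175.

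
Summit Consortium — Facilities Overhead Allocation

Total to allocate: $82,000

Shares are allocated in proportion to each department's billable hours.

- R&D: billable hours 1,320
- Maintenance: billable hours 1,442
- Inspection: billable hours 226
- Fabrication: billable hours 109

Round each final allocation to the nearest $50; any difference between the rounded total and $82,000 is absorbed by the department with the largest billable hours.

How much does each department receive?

R&D: $34,950 | Maintenance: $38,150 | Inspection: $6,000 | Fabrication: $2,900

Combined billable hours = 1,320 + 1,442 + 226 + 109 = 3,097.
Proportional shares: R&D 34,949.95; Maintenance 38,180.17; Inspection 5,983.86; Fabrication 2,886.02.
After rounding ($50): R&D $34,950; Maintenance $38,200; Inspection $6,000; Fabrication $2,900. Sum = $82,050.
Difference $82,000 − $82,050 = −$50 applied to largest billable hours (Maintenance): Maintenance becomes $38,150.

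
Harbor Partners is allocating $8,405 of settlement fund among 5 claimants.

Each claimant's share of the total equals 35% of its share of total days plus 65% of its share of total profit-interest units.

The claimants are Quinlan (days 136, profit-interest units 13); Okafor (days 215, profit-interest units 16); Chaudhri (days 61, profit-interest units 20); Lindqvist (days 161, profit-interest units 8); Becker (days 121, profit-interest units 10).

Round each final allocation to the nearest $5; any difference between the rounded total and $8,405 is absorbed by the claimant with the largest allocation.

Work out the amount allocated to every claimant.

Quinlan: $1,635 | Okafor: $2,215 | Chaudhri: $1,890 | Lindqvist: $1,335 | Becker: $1,330

Days total 694; profit-interest units total 67.
Combined weights (35% days + 65% profit-interest units): Quinlan 0.1947; Okafor 0.2637; Chaudhri 0.2248; Lindqvist 0.1588; Becker 0.1580.
Unrounded shares: Quinlan 1,636.51; Okafor 2,216.01; Chaudhri 1,889.39; Lindqvist 1,334.78; Becker 1,328.31.
After rounding ($5): Quinlan $1,635; Okafor $2,215; Chaudhri $1,890; Lindqvist $1,335; Becker $1,330. Sum = $8,405.
No rounding difference to absorb.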